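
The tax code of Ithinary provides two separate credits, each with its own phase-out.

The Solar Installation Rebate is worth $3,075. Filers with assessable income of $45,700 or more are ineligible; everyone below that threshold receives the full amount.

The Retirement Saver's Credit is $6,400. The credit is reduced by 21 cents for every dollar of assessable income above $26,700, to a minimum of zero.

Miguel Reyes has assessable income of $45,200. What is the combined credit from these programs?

$5,590

Solar Installation Rebate: $45,200 is below the $45,700 cutoff, so the full $3,075 applies.
Retirement Saver's Credit: 21% of the $18,500 excess over $26,700 is $3,885; credit = $6,400 − $3,885 = $2,515.
Total: $3,075 + $2,515 = $5,590.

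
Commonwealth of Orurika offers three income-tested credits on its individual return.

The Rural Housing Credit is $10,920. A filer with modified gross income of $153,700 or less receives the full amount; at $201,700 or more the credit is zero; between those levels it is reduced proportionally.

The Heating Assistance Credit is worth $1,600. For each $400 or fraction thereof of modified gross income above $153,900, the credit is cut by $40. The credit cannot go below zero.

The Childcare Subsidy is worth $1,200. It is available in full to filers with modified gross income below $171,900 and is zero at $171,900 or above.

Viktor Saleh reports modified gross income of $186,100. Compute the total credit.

$3,549

Rural Housing Credit: $186,100 is $32,400 into a $48,000 phase-out range, leaving 15,600/48,000 of the credit: $10,920 × 15,600/48,000 = $3,549.
Heating Assistance Credit: income exceeds $153,900 by $32,200 → 81 increments × $40 = $3,240 ≥ base, so the credit is $0.
Childcare Subsidy: $186,100 meets or exceeds the $171,900 cutoff, so the credit is $0.
Total: $3,549 + $0 + $0 = $3,549.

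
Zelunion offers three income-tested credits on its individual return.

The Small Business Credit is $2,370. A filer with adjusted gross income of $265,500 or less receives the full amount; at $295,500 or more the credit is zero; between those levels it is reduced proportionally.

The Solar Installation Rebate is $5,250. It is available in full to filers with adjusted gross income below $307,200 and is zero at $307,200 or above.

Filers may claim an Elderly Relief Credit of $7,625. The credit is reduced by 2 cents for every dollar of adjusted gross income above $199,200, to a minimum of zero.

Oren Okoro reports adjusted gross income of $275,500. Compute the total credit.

Small Business Credit: $275,500 is $10,000 into a $30,000 phase-out range, leaving 20,000/30,000 of the credit: $2,370 × 20,000/30,000 = $1,580.
Solar Installation Rebate: $275,500 is below the $307,200 cutoff, so the full $5,250 applies.
Elderly Relief Credit: 2% of the $76,300 excess over $199,200 is $1,526; credit = $7,625 − $1,526 = $6,099.
Total: $1,580 + $5,250 + $6,099 = $12,929.

$12,929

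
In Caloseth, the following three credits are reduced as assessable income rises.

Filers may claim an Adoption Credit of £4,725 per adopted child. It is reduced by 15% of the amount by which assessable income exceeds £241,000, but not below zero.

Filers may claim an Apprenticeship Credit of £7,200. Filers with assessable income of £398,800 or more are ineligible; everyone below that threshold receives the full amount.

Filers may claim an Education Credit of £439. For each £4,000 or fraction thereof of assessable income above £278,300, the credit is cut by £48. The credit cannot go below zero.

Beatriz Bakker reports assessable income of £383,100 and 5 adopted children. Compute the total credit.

£9,510

Adoption Credit: base = 5 × £4,725 = £23,625. 15% of the £142,100 excess over £241,000 is £21,315; credit = £23,625 − £21,315 = £2,310.
Apprenticeship Credit: £383,100 is below the £398,800 cutoff, so the full £7,200 applies.
Education Credit: income exceeds £278,300 by £104,800 → 27 increments × £48 = £1,296 ≥ base, so the credit is £0.
Total: £2,310 + £7,200 + £0 = £9,510.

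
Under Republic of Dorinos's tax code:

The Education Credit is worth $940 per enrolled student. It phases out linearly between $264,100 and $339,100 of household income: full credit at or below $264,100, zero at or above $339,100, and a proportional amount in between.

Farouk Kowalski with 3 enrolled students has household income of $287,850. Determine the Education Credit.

$1,927

Education Credit: base = 3 × $940 = $2,820. $287,850 is $23,750 into a $75,000 phase-out range, leaving 51,250/75,000 of the credit: $2,820 × 51,250/75,000 = $1,927.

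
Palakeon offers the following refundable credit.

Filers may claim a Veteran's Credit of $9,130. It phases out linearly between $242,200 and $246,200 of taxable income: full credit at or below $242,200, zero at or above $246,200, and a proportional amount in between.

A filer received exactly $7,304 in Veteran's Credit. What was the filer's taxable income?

$7,304 is 7,304/9,130 of the full $9,130, so 1,826/9,130 of the $4,000 range has been used: income = $242,200 + $4,000 × 1,826/9,130 = $243,000.

$243,000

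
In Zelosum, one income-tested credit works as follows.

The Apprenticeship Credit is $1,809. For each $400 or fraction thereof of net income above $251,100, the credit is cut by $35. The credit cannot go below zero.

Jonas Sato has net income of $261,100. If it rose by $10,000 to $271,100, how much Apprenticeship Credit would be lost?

At $261,100 — income exceeds $251,100 by $10,000, which is 25 full-or-partial $400 increments; reduction = 25 × $35 = $875, leaving $934.
At $271,100 — income exceeds $251,100 by $20,000, which is 50 full-or-partial $400 increments; reduction = 50 × $35 = $1,750, leaving $59.
Lost: $934 − $59 = $875.

$875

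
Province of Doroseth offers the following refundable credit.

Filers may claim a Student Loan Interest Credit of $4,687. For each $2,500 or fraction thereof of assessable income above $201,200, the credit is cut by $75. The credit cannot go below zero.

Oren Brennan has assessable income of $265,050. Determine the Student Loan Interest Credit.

$2,737

Student Loan Interest Credit: income exceeds $201,200 by $63,850, which is 26 full-or-partial $2,500 increments; reduction = 26 × $75 = $1,950, leaving $2,737.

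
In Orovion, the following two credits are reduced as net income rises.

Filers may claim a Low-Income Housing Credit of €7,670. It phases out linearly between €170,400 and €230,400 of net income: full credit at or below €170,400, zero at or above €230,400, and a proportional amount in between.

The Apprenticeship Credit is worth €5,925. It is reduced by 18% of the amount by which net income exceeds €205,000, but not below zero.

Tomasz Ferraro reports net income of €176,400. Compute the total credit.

Low-Income Housing Credit: €176,400 is €6,000 into a €60,000 phase-out range, leaving 54,000/60,000 of the credit: €7,670 × 54,000/60,000 = €6,903.
Apprenticeship Credit: €176,400 is at or below the €205,000 threshold, so the full €5,925 applies.
Total: €6,903 + €5,925 = €12,828.

€12,828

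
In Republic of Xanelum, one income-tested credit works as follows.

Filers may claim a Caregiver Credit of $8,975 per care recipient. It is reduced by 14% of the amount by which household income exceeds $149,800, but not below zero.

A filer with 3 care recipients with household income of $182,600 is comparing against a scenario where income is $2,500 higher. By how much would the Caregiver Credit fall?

$350

At $182,600 — base = 3 × $8,975 = $26,925. 14% of the $32,800 excess over $149,800 is $4,592; credit = $26,925 − $4,592 = $22,333.
At $185,100 — base = 3 × $8,975 = $26,925. 14% of the $35,300 excess over $149,800 is $4,942; credit = $26,925 − $4,942 = $21,983.
Lost: $22,333 − $21,983 = $350.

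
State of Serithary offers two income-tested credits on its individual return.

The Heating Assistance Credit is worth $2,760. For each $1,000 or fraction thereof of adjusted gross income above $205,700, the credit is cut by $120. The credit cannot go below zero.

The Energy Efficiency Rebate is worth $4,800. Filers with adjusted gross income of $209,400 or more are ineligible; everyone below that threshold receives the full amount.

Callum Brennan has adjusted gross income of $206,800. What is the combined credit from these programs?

Heating Assistance Credit: income exceeds $205,700 by $1,100, which is 2 full-or-partial $1,000 increments; reduction = 2 × $120 = $240, leaving $2,520.
Energy Efficiency Rebate: $206,800 is below the $209,400 cutoff, so the full $4,800 applies.
Total: $2,520 + $4,800 = $7,320.

$7,320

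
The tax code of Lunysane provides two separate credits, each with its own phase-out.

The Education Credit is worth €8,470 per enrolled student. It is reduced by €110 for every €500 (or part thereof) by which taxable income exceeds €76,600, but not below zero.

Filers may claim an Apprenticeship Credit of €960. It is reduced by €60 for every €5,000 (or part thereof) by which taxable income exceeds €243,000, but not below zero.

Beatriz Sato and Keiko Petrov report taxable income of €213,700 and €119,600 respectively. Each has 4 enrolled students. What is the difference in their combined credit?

€20,790

Beatriz (€213,700): Education Credit: base = 4 × €8,470 = €33,880. income exceeds €76,600 by €137,100, which is 275 full-or-partial €500 increments; reduction = 275 × €110 = €30,250, leaving €3,630. Apprenticeship Credit: €213,700 is at or below the €243,000 threshold, so the full €960 applies. total €3,630 + €960 = €4,590
Keiko (€119,600): Education Credit: base = 4 × €8,470 = €33,880. income exceeds €76,600 by €43,000, which is 86 full-or-partial €500 increments; reduction = 86 × €110 = €9,460, leaving €24,420. Apprenticeship Credit: €119,600 is at or below the €243,000 threshold, so the full €960 applies. total €24,420 + €960 = €25,380
Difference: |€4,590 − €25,380| = €20,790.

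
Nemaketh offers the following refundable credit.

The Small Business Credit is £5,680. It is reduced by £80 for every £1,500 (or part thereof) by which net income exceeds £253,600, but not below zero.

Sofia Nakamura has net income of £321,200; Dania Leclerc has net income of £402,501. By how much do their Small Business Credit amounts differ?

Sofia (£321,200): Small Business Credit: income exceeds £253,600 by £67,600, which is 46 full-or-partial £1,500 increments; reduction = 46 × £80 = £3,680, leaving £2,000.
Dania (£402,501): Small Business Credit: income exceeds £253,600 by £148,901 → 100 increments × £80 = £8,000 ≥ base, so the credit is £0.
Difference: |£2,000 − £0| = £2,000.

£2,000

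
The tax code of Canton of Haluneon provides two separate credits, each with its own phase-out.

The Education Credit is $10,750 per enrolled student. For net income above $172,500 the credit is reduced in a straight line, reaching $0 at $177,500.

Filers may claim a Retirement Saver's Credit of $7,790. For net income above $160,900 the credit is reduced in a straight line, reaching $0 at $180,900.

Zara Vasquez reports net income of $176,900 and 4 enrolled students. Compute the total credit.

Education Credit: base = 4 × $10,750 = $43,000. $176,900 is $4,400 into a $5,000 phase-out range, leaving 600/5,000 of the credit: $43,000 × 600/5,000 = $5,160.
Retirement Saver's Credit: $176,900 is $16,000 into a $20,000 phase-out range, leaving 4,000/20,000 of the credit: $7,790 × 4,000/20,000 = $1,558.
Total: $5,160 + $1,558 = $6,718.

$6,718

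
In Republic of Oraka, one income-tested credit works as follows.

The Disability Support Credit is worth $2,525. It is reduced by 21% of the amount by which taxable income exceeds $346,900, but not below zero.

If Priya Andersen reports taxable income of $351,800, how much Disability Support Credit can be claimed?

$1,496

Disability Support Credit: 21% of the $4,900 excess over $346,900 is $1,029; credit = $2,525 − $1,029 = $1,496.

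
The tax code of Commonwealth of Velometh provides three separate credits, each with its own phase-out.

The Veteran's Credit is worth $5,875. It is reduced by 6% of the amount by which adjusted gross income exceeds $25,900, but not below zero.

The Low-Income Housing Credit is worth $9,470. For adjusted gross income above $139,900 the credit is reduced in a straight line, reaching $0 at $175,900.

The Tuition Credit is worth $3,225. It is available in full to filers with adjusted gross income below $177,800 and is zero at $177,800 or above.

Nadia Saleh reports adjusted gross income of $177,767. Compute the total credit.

Veteran's Credit: 6% of the $151,867 excess over $25,900 is $9,112.02 ≥ base, so the credit is $0.
Low-Income Housing Credit: $177,767 is at or above $175,900, so the credit is $0.
Tuition Credit: $177,767 is below the $177,800 cutoff, so the full $3,225 applies.
Total: $0 + $0 + $3,225 = $3,225.

$3,225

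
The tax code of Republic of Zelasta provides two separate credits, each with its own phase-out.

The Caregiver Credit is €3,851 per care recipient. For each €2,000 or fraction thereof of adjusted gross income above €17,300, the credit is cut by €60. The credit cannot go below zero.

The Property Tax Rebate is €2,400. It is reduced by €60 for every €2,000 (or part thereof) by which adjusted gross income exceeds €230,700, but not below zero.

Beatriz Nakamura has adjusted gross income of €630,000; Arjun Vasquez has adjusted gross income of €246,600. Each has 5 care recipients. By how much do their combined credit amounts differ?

Beatriz (€630,000): Caregiver Credit: base = 5 × €3,851 = €19,255. income exceeds €17,300 by €612,700, which is 307 full-or-partial €2,000 increments; reduction = 307 × €60 = €18,420, leaving €835. Property Tax Rebate: income exceeds €230,700 by €399,300 → 200 increments × €60 = €12,000 ≥ base, so the credit is €0. total €835 + €0 = €835
Arjun (€246,600): Caregiver Credit: base = 5 × €3,851 = €19,255. income exceeds €17,300 by €229,300, which is 115 full-or-partial €2,000 increments; reduction = 115 × €60 = €6,900, leaving €12,355. Property Tax Rebate: income exceeds €230,700 by €15,900, which is 8 full-or-partial €2,000 increments; reduction = 8 × €60 = €480, leaving €1,920. total €12,355 + €1,920 = €14,275
Difference: |€835 − €14,275| = €13,440.

€13,440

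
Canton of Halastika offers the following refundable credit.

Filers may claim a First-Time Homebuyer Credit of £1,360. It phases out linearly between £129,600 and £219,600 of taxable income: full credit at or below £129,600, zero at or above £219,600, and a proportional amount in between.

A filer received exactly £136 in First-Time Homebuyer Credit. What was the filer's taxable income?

£210,600

£136 is 136/1,360 of the full £1,360, so 1,224/1,360 of the £90,000 range has been used: income = £129,600 + £90,000 × 1,224/1,360 = £210,600.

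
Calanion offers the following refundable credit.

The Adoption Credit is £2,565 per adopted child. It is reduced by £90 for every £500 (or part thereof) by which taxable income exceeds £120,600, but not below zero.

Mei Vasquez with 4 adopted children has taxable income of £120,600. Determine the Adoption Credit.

£10,260

Adoption Credit: base = 4 × £2,565 = £10,260. £120,600 is at or below the £120,600 threshold, so the full £10,260 applies.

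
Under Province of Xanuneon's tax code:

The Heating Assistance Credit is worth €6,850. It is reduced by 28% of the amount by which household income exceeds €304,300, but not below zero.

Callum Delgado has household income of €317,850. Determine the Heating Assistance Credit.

€3,056

Heating Assistance Credit: 28% of the €13,550 excess over €304,300 is €3,794; credit = €6,850 − €3,794 = €3,056.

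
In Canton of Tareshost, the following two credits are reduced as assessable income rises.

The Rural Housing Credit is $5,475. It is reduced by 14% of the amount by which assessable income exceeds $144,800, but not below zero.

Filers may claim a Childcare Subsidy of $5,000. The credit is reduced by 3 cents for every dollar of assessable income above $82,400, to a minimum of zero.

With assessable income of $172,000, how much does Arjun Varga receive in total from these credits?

$3,979

Rural Housing Credit: 14% of the $27,200 excess over $144,800 is $3,808; credit = $5,475 − $3,808 = $1,667.
Childcare Subsidy: 3% of the $89,600 excess over $82,400 is $2,688; credit = $5,000 − $2,688 = $2,312.
Total: $1,667 + $2,312 = $3,979.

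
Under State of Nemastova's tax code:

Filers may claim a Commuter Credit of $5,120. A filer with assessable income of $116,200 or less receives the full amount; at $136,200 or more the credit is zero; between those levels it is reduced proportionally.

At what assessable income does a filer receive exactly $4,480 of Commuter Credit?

$4,480 is 4,480/5,120 of the full $5,120, so 640/5,120 of the $20,000 range has been used: income = $116,200 + $20,000 × 640/5,120 = $118,700.

$118,700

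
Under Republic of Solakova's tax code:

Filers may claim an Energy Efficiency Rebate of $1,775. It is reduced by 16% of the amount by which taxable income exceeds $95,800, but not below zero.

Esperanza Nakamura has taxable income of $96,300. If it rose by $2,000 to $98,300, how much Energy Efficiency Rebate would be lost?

$320

At $96,300 — 16% of the $500 excess over $95,800 is $80; credit = $1,775 − $80 = $1,695.
At $98,300 — 16% of the $2,500 excess over $95,800 is $400; credit = $1,775 − $400 = $1,375.
Lost: $1,695 − $1,375 = $320.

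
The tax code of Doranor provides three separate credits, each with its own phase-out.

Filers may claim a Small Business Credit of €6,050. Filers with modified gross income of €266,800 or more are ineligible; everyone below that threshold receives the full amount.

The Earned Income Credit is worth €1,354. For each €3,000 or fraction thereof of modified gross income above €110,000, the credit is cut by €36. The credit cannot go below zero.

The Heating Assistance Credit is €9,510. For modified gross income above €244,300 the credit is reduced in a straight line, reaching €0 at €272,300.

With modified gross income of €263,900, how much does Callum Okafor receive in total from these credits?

Small Business Credit: €263,900 is below the €266,800 cutoff, so the full €6,050 applies.
Earned Income Credit: income exceeds €110,000 by €153,900 → 52 increments × €36 = €1,872 ≥ base, so the credit is €0.
Heating Assistance Credit: €263,900 is €19,600 into a €28,000 phase-out range, leaving 8,400/28,000 of the credit: €9,510 × 8,400/28,000 = €2,853.
Total: €6,050 + €0 + €2,853 = €8,903.

€8,903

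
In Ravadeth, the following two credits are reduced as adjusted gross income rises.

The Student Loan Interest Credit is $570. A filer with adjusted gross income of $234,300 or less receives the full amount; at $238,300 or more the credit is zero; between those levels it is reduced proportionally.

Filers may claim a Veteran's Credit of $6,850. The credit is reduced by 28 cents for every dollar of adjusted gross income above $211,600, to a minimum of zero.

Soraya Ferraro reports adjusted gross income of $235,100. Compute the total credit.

Student Loan Interest Credit: $235,100 is $800 into a $4,000 phase-out range, leaving 3,200/4,000 of the credit: $570 × 3,200/4,000 = $456.
Veteran's Credit: 28% of the $23,500 excess over $211,600 is $6,580; credit = $6,850 − $6,580 = $270.
Total: $456 + $270 = $726.

$726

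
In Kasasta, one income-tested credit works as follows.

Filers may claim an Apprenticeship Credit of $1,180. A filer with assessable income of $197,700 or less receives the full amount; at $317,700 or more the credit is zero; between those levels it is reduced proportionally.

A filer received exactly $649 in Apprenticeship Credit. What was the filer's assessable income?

$649 is 649/1,180 of the full $1,180, so 531/1,180 of the $120,000 range has been used: income = $197,700 + $120,000 × 531/1,180 = $251,700.

$251,700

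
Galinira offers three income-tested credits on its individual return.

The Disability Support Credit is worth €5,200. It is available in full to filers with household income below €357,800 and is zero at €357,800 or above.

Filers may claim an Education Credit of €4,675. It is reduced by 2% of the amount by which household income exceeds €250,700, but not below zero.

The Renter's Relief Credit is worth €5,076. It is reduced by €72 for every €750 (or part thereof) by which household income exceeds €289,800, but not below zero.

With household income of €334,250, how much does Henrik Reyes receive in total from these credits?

€8,960

Disability Support Credit: €334,250 is below the €357,800 cutoff, so the full €5,200 applies.
Education Credit: 2% of the €83,550 excess over €250,700 is €1,671; credit = €4,675 − €1,671 = €3,004.
Renter's Relief Credit: income exceeds €289,800 by €44,450, which is 60 full-or-partial €750 increments; reduction = 60 × €72 = €4,320, leaving €756.
Total: €5,200 + €3,004 + €756 = €8,960.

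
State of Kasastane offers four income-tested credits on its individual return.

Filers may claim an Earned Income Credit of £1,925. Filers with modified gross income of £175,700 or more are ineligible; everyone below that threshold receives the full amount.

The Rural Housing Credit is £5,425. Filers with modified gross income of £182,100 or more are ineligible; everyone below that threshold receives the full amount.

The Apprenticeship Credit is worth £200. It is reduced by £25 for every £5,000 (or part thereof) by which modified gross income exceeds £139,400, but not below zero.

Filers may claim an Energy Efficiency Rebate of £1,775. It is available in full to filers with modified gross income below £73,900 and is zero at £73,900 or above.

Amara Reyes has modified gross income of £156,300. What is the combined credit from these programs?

Earned Income Credit: £156,300 is below the £175,700 cutoff, so the full £1,925 applies.
Rural Housing Credit: £156,300 is below the £182,100 cutoff, so the full £5,425 applies.
Apprenticeship Credit: income exceeds £139,400 by £16,900, which is 4 full-or-partial £5,000 increments; reduction = 4 × £25 = £100, leaving £100.
Energy Efficiency Rebate: £156,300 meets or exceeds the £73,900 cutoff, so the credit is £0.
Total: £1,925 + £5,425 + £100 + £0 = £7,450.

£7,450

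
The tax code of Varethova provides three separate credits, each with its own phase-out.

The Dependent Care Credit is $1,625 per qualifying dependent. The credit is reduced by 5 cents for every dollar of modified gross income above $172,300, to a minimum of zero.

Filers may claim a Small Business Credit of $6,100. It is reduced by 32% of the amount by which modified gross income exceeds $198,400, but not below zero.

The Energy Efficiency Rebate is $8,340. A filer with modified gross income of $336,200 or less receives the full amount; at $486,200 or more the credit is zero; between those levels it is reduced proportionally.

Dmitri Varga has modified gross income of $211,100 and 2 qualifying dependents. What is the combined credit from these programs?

Dependent Care Credit: base = 2 × $1,625 = $3,250. 5% of the $38,800 excess over $172,300 is $1,940; credit = $3,250 − $1,940 = $1,310.
Small Business Credit: 32% of the $12,700 excess over $198,400 is $4,064; credit = $6,100 − $4,064 = $2,036.
Energy Efficiency Rebate: $211,100 is at or below the $336,200 threshold, so the full $8,340 applies.
Total: $1,310 + $2,036 + $8,340 = $11,686.

$11,686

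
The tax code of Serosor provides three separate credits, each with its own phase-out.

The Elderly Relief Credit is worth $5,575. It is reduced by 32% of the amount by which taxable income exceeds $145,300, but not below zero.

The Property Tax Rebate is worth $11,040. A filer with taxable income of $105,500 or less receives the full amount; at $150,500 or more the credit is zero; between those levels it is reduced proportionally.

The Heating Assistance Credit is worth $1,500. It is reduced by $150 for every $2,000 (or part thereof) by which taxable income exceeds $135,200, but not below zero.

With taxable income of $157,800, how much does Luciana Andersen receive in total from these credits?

$1,575

Elderly Relief Credit: 32% of the $12,500 excess over $145,300 is $4,000; credit = $5,575 − $4,000 = $1,575.
Property Tax Rebate: $157,800 is at or above $150,500, so the credit is $0.
Heating Assistance Credit: income exceeds $135,200 by $22,600 → 12 increments × $150 = $1,800 ≥ base, so the credit is $0.
Total: $1,575 + $0 + $0 = $1,575.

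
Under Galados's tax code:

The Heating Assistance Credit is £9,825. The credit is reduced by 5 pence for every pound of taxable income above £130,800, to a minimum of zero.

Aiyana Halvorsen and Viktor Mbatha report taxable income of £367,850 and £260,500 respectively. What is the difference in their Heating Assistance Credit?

Aiyana (£367,850): Heating Assistance Credit: 5% of the £237,050 excess over £130,800 is £11,852.50 ≥ base, so the credit is £0.
Viktor (£260,500): Heating Assistance Credit: 5% of the £129,700 excess over £130,800 is £6,485; credit = £9,825 − £6,485 = £3,340.
Difference: |£0 − £3,340| = £3,340.

£3,340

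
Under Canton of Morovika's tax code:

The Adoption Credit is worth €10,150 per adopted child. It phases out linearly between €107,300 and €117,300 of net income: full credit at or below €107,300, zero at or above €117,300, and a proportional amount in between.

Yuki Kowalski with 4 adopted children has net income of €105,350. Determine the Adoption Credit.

Adoption Credit: base = 4 × €10,150 = €40,600. €105,350 is at or below the €107,300 threshold, so the full €40,600 applies.

€40,600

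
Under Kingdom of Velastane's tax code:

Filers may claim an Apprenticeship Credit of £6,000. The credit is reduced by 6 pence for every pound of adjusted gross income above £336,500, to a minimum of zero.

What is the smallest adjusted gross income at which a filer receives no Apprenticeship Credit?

£436,500

The credit falls by 6% of each pound above £336,500, so it reaches zero when the excess is £6,000 / 6% = £100,000: income = £336,500 + £100,000 = £436,500.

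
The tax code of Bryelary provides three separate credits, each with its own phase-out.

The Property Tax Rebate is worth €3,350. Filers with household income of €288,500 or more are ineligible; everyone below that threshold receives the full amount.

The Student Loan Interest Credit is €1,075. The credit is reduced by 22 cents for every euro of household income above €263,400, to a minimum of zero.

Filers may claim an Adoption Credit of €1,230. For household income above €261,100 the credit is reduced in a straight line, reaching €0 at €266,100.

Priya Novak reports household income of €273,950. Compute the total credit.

€3,350

Property Tax Rebate: €273,950 is below the €288,500 cutoff, so the full €3,350 applies.
Student Loan Interest Credit: 22% of the €10,550 excess over €263,400 is €2,321 ≥ base, so the credit is €0.
Adoption Credit: €273,950 is at or above €266,100, so the credit is €0.
Total: €3,350 + €0 + €0 = €3,350.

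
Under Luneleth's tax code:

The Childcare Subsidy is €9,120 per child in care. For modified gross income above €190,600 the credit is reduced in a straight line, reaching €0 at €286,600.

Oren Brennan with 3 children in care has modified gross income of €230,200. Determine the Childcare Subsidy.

Childcare Subsidy: base = 3 × €9,120 = €27,360. €230,200 is €39,600 into a €96,000 phase-out range, leaving 56,400/96,000 of the credit: €27,360 × 56,400/96,000 = €16,074.

€16,074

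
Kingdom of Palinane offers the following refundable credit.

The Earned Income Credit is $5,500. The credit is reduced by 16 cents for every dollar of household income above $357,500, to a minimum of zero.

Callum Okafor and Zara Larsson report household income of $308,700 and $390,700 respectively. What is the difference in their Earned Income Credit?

Callum ($308,700): Earned Income Credit: $308,700 is at or below the $357,500 threshold, so the full $5,500 applies.
Zara ($390,700): Earned Income Credit: 16% of the $33,200 excess over $357,500 is $5,312; credit = $5,500 − $5,312 = $188.
Difference: |$5,500 − $188| = $5,312.

$5,312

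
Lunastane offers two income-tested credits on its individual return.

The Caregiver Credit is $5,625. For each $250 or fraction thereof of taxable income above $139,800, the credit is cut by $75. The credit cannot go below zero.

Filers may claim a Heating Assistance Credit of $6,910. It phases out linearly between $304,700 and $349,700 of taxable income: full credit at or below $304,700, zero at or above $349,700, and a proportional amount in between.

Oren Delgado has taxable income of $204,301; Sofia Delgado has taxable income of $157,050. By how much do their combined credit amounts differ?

$450

Oren ($204,301): Caregiver Credit: income exceeds $139,800 by $64,501 → 259 increments × $75 = $19,425 ≥ base, so the credit is $0. Heating Assistance Credit: $204,301 is at or below the $304,700 threshold, so the full $6,910 applies. total $0 + $6,910 = $6,910
Sofia ($157,050): Caregiver Credit: income exceeds $139,800 by $17,250, which is 69 full-or-partial $250 increments; reduction = 69 × $75 = $5,175, leaving $450. Heating Assistance Credit: $157,050 is at or below the $304,700 threshold, so the full $6,910 applies. total $450 + $6,910 = $7,360
Difference: |$6,910 − $7,360| = $450.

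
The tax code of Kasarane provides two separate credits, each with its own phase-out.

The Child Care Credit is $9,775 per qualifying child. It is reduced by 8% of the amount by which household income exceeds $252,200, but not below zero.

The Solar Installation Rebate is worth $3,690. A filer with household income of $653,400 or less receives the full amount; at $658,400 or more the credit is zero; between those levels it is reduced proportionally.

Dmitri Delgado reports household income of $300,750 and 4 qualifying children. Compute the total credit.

Child Care Credit: base = 4 × $9,775 = $39,100. 8% of the $48,550 excess over $252,200 is $3,884; credit = $39,100 − $3,884 = $35,216.
Solar Installation Rebate: $300,750 is at or below the $653,400 threshold, so the full $3,690 applies.
Total: $35,216 + $3,690 = $38,906.

$38,906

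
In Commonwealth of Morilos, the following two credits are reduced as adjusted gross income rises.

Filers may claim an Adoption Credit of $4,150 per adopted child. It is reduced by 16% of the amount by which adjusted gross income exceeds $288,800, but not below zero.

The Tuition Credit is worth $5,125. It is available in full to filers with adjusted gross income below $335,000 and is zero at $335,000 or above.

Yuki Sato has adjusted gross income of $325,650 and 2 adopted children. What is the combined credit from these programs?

Adoption Credit: base = 2 × $4,150 = $8,300. 16% of the $36,850 excess over $288,800 is $5,896; credit = $8,300 − $5,896 = $2,404.
Tuition Credit: $325,650 is below the $335,000 cutoff, so the full $5,125 applies.
Total: $2,404 + $5,125 = $7,529.

$7,529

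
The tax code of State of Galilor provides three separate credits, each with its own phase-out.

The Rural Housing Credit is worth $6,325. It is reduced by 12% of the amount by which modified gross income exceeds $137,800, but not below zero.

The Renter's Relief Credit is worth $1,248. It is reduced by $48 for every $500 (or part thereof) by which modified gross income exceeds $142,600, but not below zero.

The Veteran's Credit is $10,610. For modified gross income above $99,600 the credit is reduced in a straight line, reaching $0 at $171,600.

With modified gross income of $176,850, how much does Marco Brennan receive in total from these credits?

$1,639

Rural Housing Credit: 12% of the $39,050 excess over $137,800 is $4,686; credit = $6,325 − $4,686 = $1,639.
Renter's Relief Credit: income exceeds $142,600 by $34,250 → 69 increments × $48 = $3,312 ≥ base, so the credit is $0.
Veteran's Credit: $176,850 is at or above $171,600, so the credit is $0.
Total: $1,639 + $0 + $0 = $1,639.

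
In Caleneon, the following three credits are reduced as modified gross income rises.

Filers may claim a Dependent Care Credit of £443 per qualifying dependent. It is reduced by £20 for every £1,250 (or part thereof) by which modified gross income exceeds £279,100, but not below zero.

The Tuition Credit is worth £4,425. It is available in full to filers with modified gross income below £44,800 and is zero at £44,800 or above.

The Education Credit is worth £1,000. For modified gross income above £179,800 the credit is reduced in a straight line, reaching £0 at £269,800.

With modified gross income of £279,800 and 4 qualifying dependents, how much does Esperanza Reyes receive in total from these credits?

Dependent Care Credit: base = 4 × £443 = £1,772. income exceeds £279,100 by £700, which is 1 full-or-partial £1,250 increment; reduction = 1 × £20 = £20, leaving £1,752.
Tuition Credit: £279,800 meets or exceeds the £44,800 cutoff, so the credit is £0.
Education Credit: £279,800 is at or above £269,800, so the credit is £0.
Total: £1,752 + £0 + £0 = £1,752.

£1,752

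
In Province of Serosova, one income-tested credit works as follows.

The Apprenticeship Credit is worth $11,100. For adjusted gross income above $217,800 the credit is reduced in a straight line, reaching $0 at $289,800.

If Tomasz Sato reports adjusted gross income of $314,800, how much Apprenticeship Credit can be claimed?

$0

Apprenticeship Credit: $314,800 is at or above $289,800, so the credit is $0.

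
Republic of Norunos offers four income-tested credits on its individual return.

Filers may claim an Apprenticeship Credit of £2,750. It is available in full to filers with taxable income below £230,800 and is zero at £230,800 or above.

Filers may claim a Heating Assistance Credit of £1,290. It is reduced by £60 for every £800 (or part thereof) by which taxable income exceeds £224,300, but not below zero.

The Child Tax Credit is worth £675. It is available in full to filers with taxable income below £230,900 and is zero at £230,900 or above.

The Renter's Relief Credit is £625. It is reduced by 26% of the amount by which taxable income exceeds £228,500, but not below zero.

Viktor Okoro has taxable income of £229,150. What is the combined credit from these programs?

Apprenticeship Credit: £229,150 is below the £230,800 cutoff, so the full £2,750 applies.
Heating Assistance Credit: income exceeds £224,300 by £4,850, which is 7 full-or-partial £800 increments; reduction = 7 × £60 = £420, leaving £870.
Child Tax Credit: £229,150 is below the £230,900 cutoff, so the full £675 applies.
Renter's Relief Credit: 26% of the £650 excess over £228,500 is £169; credit = £625 − £169 = £456.
Total: £2,750 + £870 + £675 + £456 = £4,751.

£4,751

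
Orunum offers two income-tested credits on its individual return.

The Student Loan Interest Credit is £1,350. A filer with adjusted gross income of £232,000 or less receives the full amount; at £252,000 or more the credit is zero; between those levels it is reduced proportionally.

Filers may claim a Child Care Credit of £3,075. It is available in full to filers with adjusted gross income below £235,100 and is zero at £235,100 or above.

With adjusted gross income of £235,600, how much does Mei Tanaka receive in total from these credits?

£1,107

Student Loan Interest Credit: £235,600 is £3,600 into a £20,000 phase-out range, leaving 16,400/20,000 of the credit: £1,350 × 16,400/20,000 = £1,107.
Child Care Credit: £235,600 meets or exceeds the £235,100 cutoff, so the credit is £0.
Total: £1,107 + £0 = £1,107.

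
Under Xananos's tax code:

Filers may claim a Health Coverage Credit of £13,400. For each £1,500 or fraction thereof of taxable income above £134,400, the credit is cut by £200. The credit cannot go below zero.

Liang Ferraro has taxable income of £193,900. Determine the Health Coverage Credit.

Health Coverage Credit: income exceeds £134,400 by £59,500, which is 40 full-or-partial £1,500 increments; reduction = 40 × £200 = £8,000, leaving £5,400.

£5,400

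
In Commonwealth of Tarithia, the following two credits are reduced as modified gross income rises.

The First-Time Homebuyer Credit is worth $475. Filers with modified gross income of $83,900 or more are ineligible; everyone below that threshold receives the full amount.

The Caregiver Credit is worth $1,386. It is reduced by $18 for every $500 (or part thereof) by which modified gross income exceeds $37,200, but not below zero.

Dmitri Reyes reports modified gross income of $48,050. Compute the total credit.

$1,465

First-Time Homebuyer Credit: $48,050 is below the $83,900 cutoff, so the full $475 applies.
Caregiver Credit: income exceeds $37,200 by $10,850, which is 22 full-or-partial $500 increments; reduction = 22 × $18 = $396, leaving $990.
Total: $475 + $990 = $1,465.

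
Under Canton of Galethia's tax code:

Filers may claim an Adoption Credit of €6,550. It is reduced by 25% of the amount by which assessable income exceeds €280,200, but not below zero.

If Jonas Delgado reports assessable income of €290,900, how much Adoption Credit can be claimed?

Adoption Credit: 25% of the €10,700 excess over €280,200 is €2,675; credit = €6,550 − €2,675 = €3,875.

€3,875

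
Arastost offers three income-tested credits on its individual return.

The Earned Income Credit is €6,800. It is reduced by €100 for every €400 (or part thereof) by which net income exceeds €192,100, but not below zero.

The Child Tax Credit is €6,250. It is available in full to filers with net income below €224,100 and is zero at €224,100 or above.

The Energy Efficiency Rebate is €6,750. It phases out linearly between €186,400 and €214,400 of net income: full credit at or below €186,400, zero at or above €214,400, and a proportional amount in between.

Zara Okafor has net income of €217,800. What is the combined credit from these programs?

€6,550

Earned Income Credit: income exceeds €192,100 by €25,700, which is 65 full-or-partial €400 increments; reduction = 65 × €100 = €6,500, leaving €300.
Child Tax Credit: €217,800 is below the €224,100 cutoff, so the full €6,250 applies.
Energy Efficiency Rebate: €217,800 is at or above €214,400, so the credit is €0.
Total: €300 + €6,250 + €0 = €6,550.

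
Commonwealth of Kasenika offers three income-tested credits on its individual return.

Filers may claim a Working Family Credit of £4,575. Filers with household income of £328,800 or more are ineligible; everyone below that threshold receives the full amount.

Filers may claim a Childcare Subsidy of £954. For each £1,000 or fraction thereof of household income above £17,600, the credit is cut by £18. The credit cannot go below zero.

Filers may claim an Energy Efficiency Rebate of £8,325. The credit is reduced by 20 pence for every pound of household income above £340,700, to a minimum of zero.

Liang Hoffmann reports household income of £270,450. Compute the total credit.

Working Family Credit: £270,450 is below the £328,800 cutoff, so the full £4,575 applies.
Childcare Subsidy: income exceeds £17,600 by £252,850 → 253 increments × £18 = £4,554 ≥ base, so the credit is £0.
Energy Efficiency Rebate: £270,450 is at or below the £340,700 threshold, so the full £8,325 applies.
Total: £4,575 + £0 + £8,325 = £12,900.

£12,900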